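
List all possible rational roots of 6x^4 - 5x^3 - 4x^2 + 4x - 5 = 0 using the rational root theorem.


Rational root theorem: possible roots are ±p/q where:
  p divides the constant term (-5): p ∈ {1, 5}
  q divides the leading coefficient (6): q ∈ {1, 2, 3, 6}

All possible rational roots: -5, -5/2, -5/3, -1, -5/6, -1/2, -1/3, -1/6, 1/6, 1/3, 1/2, 5/6, 1, 5/3, 5/2, 5

-5, -5/2, -5/3, -1, -5/6, -1/2, -1/3, -1/6, 1/6, 1/3, 1/2, 5/6, 1, 5/3, 5/2, 5


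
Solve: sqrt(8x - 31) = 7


Square both sides: 8x - 31 = 7^2 = 49
8x = 49 + 31 = 80
x = 10
Check: sqrt(8*10 - 31) = sqrt(49) = 7 ✓

x = 10


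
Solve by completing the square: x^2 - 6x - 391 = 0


Start: x^2 - 6x - 391 = 0
Move constant: x^2 - 6x = 391
Half of -6 is -3, squared is 9
Add 9 to both sides: x^2 - 6x + 9 = 400
(x - 3)^2 = 400
x - 3 = ±20
x = 3 + 20 = 23 or x = 3 - 20 = -17

x = -17, x = 23


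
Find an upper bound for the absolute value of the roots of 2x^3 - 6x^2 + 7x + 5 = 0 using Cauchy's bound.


Cauchy's bound: all roots r satisfy |r| <= 1 + max(|a_i/a_n|) for i = 0,...,n-1
where a_n is the leading coefficient.

Coefficients: [2, -6, 7, 5]
Leading coefficient a_n = 2
Ratios |a_i/a_n|: 3, 7/2, 5/2
Maximum ratio: 7/2
Cauchy's bound: |r| <= 1 + 7/2 = 9/2

Upper bound = 9/2


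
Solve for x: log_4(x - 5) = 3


Convert to exponential form: x - 5 = 4^3 = 64
x = 64 + 5 = 69
Check: log_4(69 - 5) = log_4(64) = log_4(64) = 3 ✓

x = 69


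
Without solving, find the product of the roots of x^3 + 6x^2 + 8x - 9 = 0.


By Vieta's formulas for x^3 + bx^2 + cx + d = 0:
  r1 + r2 + r3 = -b/a = -6
  r1*r2 + r1*r3 + r2*r3 = c/a = 8
  r1*r2*r3 = -d/a = 9


Product = 9


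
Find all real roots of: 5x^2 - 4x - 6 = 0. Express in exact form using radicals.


Using the quadratic formula: x = (-b ± sqrt(b^2 - 4ac)) / (2a)
Here a = 5, b = -4, c = -6
Discriminant = b^2 - 4ac = (-4)^2 - 4(5)(-6) = 16 + 120 = 136
Since discriminant = 136 > 0, there are two real roots.
x = (4 ± 2*sqrt(34)) / 10
Simplifying: x = (2 ± sqrt(34)) / 5
Numerically: x ≈ 1.5662 or x ≈ -0.7662

x = (2 + sqrt(34)) / 5 or x = (2 - sqrt(34)) / 5


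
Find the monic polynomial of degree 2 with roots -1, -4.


A monic polynomial with roots -1, -4 is:
p(x) = (x + 1)(x + 4)
After multiplying by (x + 1): x + 1
After multiplying by (x + 4): x^2 + 5x + 4

x^2 + 5x + 4


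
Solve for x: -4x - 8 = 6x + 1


Starting with: -4x - 8 = 6x + 1
Move all x terms to left: (-4 - 6)x = 1 + 8
Simplify: -10x = 9
Divide both sides by -10: x = -9/10

x = -9/10


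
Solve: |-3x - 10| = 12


An absolute value equation |expr| = 12 gives two cases:
Case 1: -3x - 10 = 12
  -3x = 22, so x = -22/3
Case 2: -3x - 10 = -12
  -3x = -2, so x = 2/3

x = -22/3, x = 2/3


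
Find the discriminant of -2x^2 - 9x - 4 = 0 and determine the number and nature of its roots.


For ax^2 + bx + c = 0, discriminant D = b^2 - 4ac
Here a = -2, b = -9, c = -4
D = (-9)^2 - 4(-2)(-4) = 81 - 32 = 49

D = 49 > 0 and is a perfect square (sqrt = 7)
The equation has 2 distinct real rational roots.

Discriminant = 49, 2 distinct real rational roots


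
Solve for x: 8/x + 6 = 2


Subtract 6 from both sides: 8/x = -4
Multiply both sides by x: 8 = -4 * x
Divide by -4: x = -2

x = -2


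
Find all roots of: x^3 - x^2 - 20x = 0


The constant term is 0, so x = 0 is a root. Factor out x:
  x^2 - x - 20 = 0
Solve the quadratic x^2 - x - 20 = 0: discriminant = (-1)^2 - 4(1)(-20) = 1 + 80 = 81.
sqrt(81) = 9, so x = (1 ± 9)/2: x = 5 or x = -4.
Collecting all roots found:

x = -4, x = 0, x = 5


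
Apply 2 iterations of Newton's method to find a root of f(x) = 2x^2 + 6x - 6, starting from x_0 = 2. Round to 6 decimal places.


Newton's method: x_(n+1) = x_n - f(x_n)/f'(x_n)
f(x) = 2x^2 + 6x - 6
f'(x) = 4x + 6

Iteration 1:
  f(2.000000) = 14.000000
  f'(2.000000) = 14.000000
  x_1 = 2.000000 - (14.000000)/(14.000000) = 1.000000

Iteration 2:
  f(1.000000) = 2.000000
  f'(1.000000) = 10.000000
  x_2 = 1.000000 - (2.000000)/(10.000000) = 0.800000

x_2 = 0.800000


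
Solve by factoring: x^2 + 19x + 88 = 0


We need two numbers that multiply to 88 and add to 19.
Those numbers are 8 and 11 (since 8 * 11 = 88 and 8 + 11 = 19).
So x^2 + 19x + 88 = (x + 8)(x + 11) = 0
Setting each factor to zero: x = -8 or x = -11

x = -11, x = -8


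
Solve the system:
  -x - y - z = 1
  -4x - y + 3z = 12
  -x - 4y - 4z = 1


Using Cramer's rule. Expand each determinant along the first row.
D  = (-1)*[(-1)*(-4) - 3*(-4)] - (-1)*[(-4)*(-4) - 3*(-1)] + (-1)*[(-4)*(-4) - (-1)*(-1)]
  = (-1)*(16) - (-1)*(19) + (-1)*(15) = -12
Dx = 1*[(-1)*(-4) - 3*(-4)] - (-1)*[12*(-4) - 3*1] + (-1)*[12*(-4) - (-1)*1]
  = 1*(16) - (-1)*(-51) + (-1)*(-47) = 12
Dy = (-1)*[12*(-4) - 3*1] - 1*[(-4)*(-4) - 3*(-1)] + (-1)*[(-4)*1 - 12*(-1)]
  = (-1)*(-51) - 1*(19) + (-1)*(8) = 24
Dz = (-1)*[(-1)*1 - 12*(-4)] - (-1)*[(-4)*1 - 12*(-1)] + 1*[(-4)*(-4) - (-1)*(-1)]
  = (-1)*(47) - (-1)*(8) + 1*(15) = -24
x = Dx/D = 12/-12 = -1, y = Dy/D = 24/-12 = -2, z = Dz/D = -24/-12 = 2
Check eq1: (-1)(-1) + (-1)(-2) + (-1)(2) = 1 = 1 ✓
Check eq2: (-4)(-1) + (-1)(-2) + (3)(2) = 12 = 12 ✓
Check eq3: (-1)(-1) + (-4)(-2) + (-4)(2) = 1 = 1 ✓

x = -1, y = -2, z = 2


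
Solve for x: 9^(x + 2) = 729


Express both sides with the same base.
729 = 9^3
Since the bases match, equate exponents: x + 2 = 3
So x = 3 - (2) = 1

x = 1


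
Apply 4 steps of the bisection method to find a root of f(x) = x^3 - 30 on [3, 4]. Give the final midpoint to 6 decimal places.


f(x) = x^3 - 30
f(3) = -3 < 0
f(4) = 34 > 0

Step 1: midpoint = (3.000000 + 4.000000)/2 = 3.500000
  f(3.500000) = 12.875000
  f(mid) > 0, so root is in [3.000000, 3.500000]

Step 2: midpoint = (3.000000 + 3.500000)/2 = 3.250000
  f(3.250000) = 4.328125
  f(mid) > 0, so root is in [3.000000, 3.250000]

Step 3: midpoint = (3.000000 + 3.250000)/2 = 3.125000
  f(3.125000) = 0.517578
  f(mid) > 0, so root is in [3.000000, 3.125000]

Step 4: midpoint = (3.000000 + 3.125000)/2 = 3.062500
  f(3.062500) = -1.277100
  f(mid) < 0, so root is in [3.062500, 3.125000]

midpoint = 3.062500


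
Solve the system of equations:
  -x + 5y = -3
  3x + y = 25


Using Cramer's rule:
Determinant D = (-1)(1) - (3)(5) = -1 - 15 = -16
Dx = (-3)(1) - (25)(5) = -3 - 125 = -128
Dy = (-1)(25) - (3)(-3) = -25 + 9 = -16
x = Dx/D = -128/-16 = 8
y = Dy/D = -16/-16 = 1

x = 8, y = 1


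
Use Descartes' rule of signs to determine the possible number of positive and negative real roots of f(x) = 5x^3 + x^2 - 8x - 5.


Descartes' rule of signs:

For positive roots, count sign changes in f(x) = 5x^3 + x^2 - 8x - 5:
Signs of coefficients: +, +, -, -
Number of sign changes: 1
Possible positive real roots: 1

For negative roots, examine f(-x) = -5x^3 + x^2 + 8x - 5:
Signs of coefficients: -, +, +, -
Number of sign changes: 2
Possible negative real roots: 2, 0

Positive roots: 1; Negative roots: 2 or 0


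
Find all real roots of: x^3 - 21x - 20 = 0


Let p(x) = x^3 - 21x - 20. By the rational root theorem (leading coefficient 1), any rational root is an integer divisor of 20: try ±1, ±2, ... in turn.
Test x = 1: value = -40 ≠ 0.
Test x = -1: value = 0 ✓, so (x + 1) is a factor.
Synthetic division by (x + 1): bring down 1; 1(-1) + 0 = -1; (-1)(-1) - 21 = -20; (-20)(-1) - 20 = 0 → quotient x^2 - x - 20, remainder 0.
Solve the quadratic x^2 - x - 20 = 0: discriminant = (-1)^2 - 4(1)(-20) = 1 + 80 = 81.
sqrt(81) = 9, so x = (1 ± 9)/2: x = 5 or x = -4.

x = -4, x = -1, x = 5


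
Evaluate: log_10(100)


We need the exponent such that 10^? = 100
10^2 = 100
Therefore log_10(100) = 2

2


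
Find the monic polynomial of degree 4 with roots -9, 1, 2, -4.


A monic polynomial with roots -9, 1, 2, -4 is:
p(x) = (x + 9)(x - 1)(x - 2)(x + 4)
After multiplying by (x + 9): x + 9
After multiplying by (x - 1): x^2 + 8x - 9
After multiplying by (x - 2): x^3 + 6x^2 - 25x + 18
After multiplying by (x + 4): x^4 + 10x^3 - x^2 - 82x + 72

x^4 + 10x^3 - x^2 - 82x + 72


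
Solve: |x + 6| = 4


An absolute value equation |expr| = 4 gives two cases:
Case 1: x + 6 = 4
  x = -2, so x = -2
Case 2: x + 6 = -4
  x = -10, so x = -10

x = -10, x = -2


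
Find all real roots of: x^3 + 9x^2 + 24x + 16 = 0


Let p(x) = x^3 + 9x^2 + 24x + 16. By the rational root theorem (leading coefficient 1), any rational root is an integer divisor of 16: try ±1, ±2, ... in turn.
Test x = 1: value = 50 ≠ 0.
Test x = -1: value = 0 ✓, so (x + 1) is a factor.
Synthetic division by (x + 1): bring down 1; 1(-1) + 9 = 8; 8(-1) + 24 = 16; 16(-1) + 16 = 0 → quotient x^2 + 8x + 16, remainder 0.
Solve the quadratic x^2 + 8x + 16 = 0: discriminant = 8^2 - 4(1)(16) = 64 - 64 = 0.
Discriminant = 0, so a double root: x = -8/2 = -4.

x = -4 (multiplicity 2), x = -1


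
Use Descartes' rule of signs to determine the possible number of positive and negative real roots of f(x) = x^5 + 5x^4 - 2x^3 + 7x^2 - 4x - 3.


Descartes' rule of signs:

For positive roots, count sign changes in f(x) = x^5 + 5x^4 - 2x^3 + 7x^2 - 4x - 3:
Signs of coefficients: +, +, -, +, -, -
Number of sign changes: 3
Possible positive real roots: 3, 1

For negative roots, examine f(-x) = -x^5 + 5x^4 + 2x^3 + 7x^2 + 4x - 3:
Signs of coefficients: -, +, +, +, +, -
Number of sign changes: 2
Possible negative real roots: 2, 0

Positive roots: 3 or 1; Negative roots: 2 or 0


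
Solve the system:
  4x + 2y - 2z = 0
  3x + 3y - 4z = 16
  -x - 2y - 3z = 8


Using Cramer's rule. Expand each determinant along the first row.
D  = 4*[3*(-3) - (-4)*(-2)] - 2*[3*(-3) - (-4)*(-1)] + (-2)*[3*(-2) - 3*(-1)]
  = 4*(-17) - 2*(-13) + (-2)*(-3) = -36
Dx = 0*[3*(-3) - (-4)*(-2)] - 2*[16*(-3) - (-4)*8] + (-2)*[16*(-2) - 3*8]
  = 0*(-17) - 2*(-16) + (-2)*(-56) = 144
Dy = 4*[16*(-3) - (-4)*8] - 0*[3*(-3) - (-4)*(-1)] + (-2)*[3*8 - 16*(-1)]
  = 4*(-16) - 0*(-13) + (-2)*(40) = -144
Dz = 4*[3*8 - 16*(-2)] - 2*[3*8 - 16*(-1)] + 0*[3*(-2) - 3*(-1)]
  = 4*(56) - 2*(40) + 0*(-3) = 144
x = Dx/D = 144/-36 = -4, y = Dy/D = -144/-36 = 4, z = Dz/D = 144/-36 = -4
Check eq1: (4)(-4) + (2)(4) + (-2)(-4) = 0 = 0 ✓
Check eq2: (3)(-4) + (3)(4) + (-4)(-4) = 16 = 16 ✓
Check eq3: (-1)(-4) + (-2)(4) + (-3)(-4) = 8 = 8 ✓

x = -4, y = 4, z = -4


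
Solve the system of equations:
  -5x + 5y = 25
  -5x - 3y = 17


Using Cramer's rule:
Determinant D = (-5)(-3) - (-5)(5) = 15 + 25 = 40
Dx = (25)(-3) - (17)(5) = -75 - 85 = -160
Dy = (-5)(17) - (-5)(25) = -85 + 125 = 40
x = Dx/D = -160/40 = -4
y = Dy/D = 40/40 = 1

x = -4, y = 1


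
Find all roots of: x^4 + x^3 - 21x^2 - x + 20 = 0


Let p(x) = x^4 + x^3 - 21x^2 - x + 20. By the rational root theorem (leading coefficient 1), any rational root is an integer divisor of 20: try ±1, ±2, ... in turn.
Test x = 1: value = 0 ✓, so (x - 1) is a factor.
Synthetic division by (x - 1): bring down 1; 1(1) + 1 = 2; 2(1) - 21 = -19; (-19)(1) - 1 = -20; (-20)(1) + 20 = 0 → quotient x^3 + 2x^2 - 19x - 20, remainder 0.
Continue with the quotient x^3 + 2x^2 - 19x - 20 (candidates must divide 20; re-test x = 1 first in case it repeats).
Test x = 1: value = -36 ≠ 0.
Test x = -1: value = 0 ✓, so (x + 1) is a factor.
Synthetic division by (x + 1): bring down 1; 1(-1) + 2 = 1; 1(-1) - 19 = -20; (-20)(-1) - 20 = 0 → quotient x^2 + x - 20, remainder 0.
Solve the quadratic x^2 + x - 20 = 0: discriminant = 1^2 - 4(1)(-20) = 1 + 80 = 81.
sqrt(81) = 9, so x = (-1 ± 9)/2: x = 4 or x = -5.
Collecting all roots found:

x = -5, x = -1, x = 1, x = 4


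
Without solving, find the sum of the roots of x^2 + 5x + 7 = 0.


By Vieta's formulas for ax^2 + bx + c = 0:
  Sum of roots = -b/a
  Product of roots = c/a

Here a = 1, b = 5, c = 7
Sum = -(5)/1 = -5
Product = 7/1 = 7

Sum = -5


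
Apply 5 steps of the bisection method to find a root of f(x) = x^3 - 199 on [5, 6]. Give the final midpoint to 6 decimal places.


f(x) = x^3 - 199
f(5) = -74 < 0
f(6) = 17 > 0

Step 1: midpoint = (5.000000 + 6.000000)/2 = 5.500000
  f(5.500000) = -32.625000
  f(mid) < 0, so root is in [5.500000, 6.000000]

Step 2: midpoint = (5.500000 + 6.000000)/2 = 5.750000
  f(5.750000) = -8.890625
  f(mid) < 0, so root is in [5.750000, 6.000000]

Step 3: midpoint = (5.750000 + 6.000000)/2 = 5.875000
  f(5.875000) = 3.779297
  f(mid) > 0, so root is in [5.750000, 5.875000]

Step 4: midpoint = (5.750000 + 5.875000)/2 = 5.812500
  f(5.812500) = -2.623779
  f(mid) < 0, so root is in [5.812500, 5.875000]

Step 5: midpoint = (5.812500 + 5.875000)/2 = 5.843750
  f(5.843750) = 0.560638
  f(mid) > 0, so root is in [5.812500, 5.843750]

midpoint = 5.843750


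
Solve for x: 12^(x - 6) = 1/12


Express both sides with the same base.
1/12 = 12^(-1)
Since the bases match, equate exponents: x - 6 = -1
So x = -1 - (-6) = 5

x = 5


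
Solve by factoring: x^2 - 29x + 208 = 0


We need two numbers that multiply to 208 and add to -29.
Those numbers are -13 and -16 (since (-13) * (-16) = 208 and (-13) + (-16) = -29).
So x^2 - 29x + 208 = (x - 13)(x - 16) = 0
Setting each factor to zero: x = 13 or x = 16

x = 13, x = 16


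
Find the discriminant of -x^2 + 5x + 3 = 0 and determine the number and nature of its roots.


For ax^2 + bx + c = 0, discriminant D = b^2 - 4ac
Here a = -1, b = 5, c = 3
D = (5)^2 - 4(-1)(3) = 25 + 12 = 37

D = 37 > 0 but not a perfect square
The equation has 2 distinct real irrational roots.

Discriminant = 37, 2 distinct real irrational roots


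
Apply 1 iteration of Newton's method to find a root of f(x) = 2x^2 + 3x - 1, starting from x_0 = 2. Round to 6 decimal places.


Newton's method: x_(n+1) = x_n - f(x_n)/f'(x_n)
f(x) = 2x^2 + 3x - 1
f'(x) = 4x + 3

Iteration 1:
  f(2.000000) = 13.000000
  f'(2.000000) = 11.000000
  x_1 = 2.000000 - (13.000000)/(11.000000) = 0.818182

x_1 = 0.818182


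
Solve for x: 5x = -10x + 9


Starting with: 5x = -10x + 9
Move all x terms to left: (5 + 10)x = 9 - 0
Simplify: 15x = 9
Divide both sides by 15: x = 3/5

x = 3/5


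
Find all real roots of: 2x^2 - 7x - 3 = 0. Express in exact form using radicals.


Using the quadratic formula: x = (-b ± sqrt(b^2 - 4ac)) / (2a)
Here a = 2, b = -7, c = -3
Discriminant = b^2 - 4ac = (-7)^2 - 4(2)(-3) = 49 + 24 = 73
Since discriminant = 73 > 0, there are two real roots.
x = (7 ± sqrt(73)) / 4
Numerically: x ≈ 3.8860 or x ≈ -0.3860

x = (7 + sqrt(73)) / 4 or x = (7 - sqrt(73)) / 4


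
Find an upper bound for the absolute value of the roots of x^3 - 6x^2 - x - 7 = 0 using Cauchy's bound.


Cauchy's bound: all roots r satisfy |r| <= 1 + max(|a_i/a_n|) for i = 0,...,n-1
where a_n is the leading coefficient.

Coefficients: [1, -6, -1, -7]
Leading coefficient a_n = 1
Ratios |a_i/a_n|: 6, 1, 7
Maximum ratio: 7
Cauchy's bound: |r| <= 1 + 7 = 8

Upper bound = 8


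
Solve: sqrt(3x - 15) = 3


Square both sides: 3x - 15 = 3^2 = 9
3x = 9 + 15 = 24
x = 8
Check: sqrt(3*8 - 15) = sqrt(9) = 3 ✓

x = 8


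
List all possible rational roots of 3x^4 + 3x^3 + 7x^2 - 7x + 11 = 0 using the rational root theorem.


Rational root theorem: possible roots are ±p/q where:
  p divides the constant term (11): p ∈ {1, 11}
  q divides the leading coefficient (3): q ∈ {1, 3}

All possible rational roots: -11, -11/3, -1, -1/3, 1/3, 1, 11/3, 11

-11, -11/3, -1, -1/3, 1/3, 1, 11/3, 11


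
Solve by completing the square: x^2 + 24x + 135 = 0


Start: x^2 + 24x + 135 = 0
Move constant: x^2 + 24x = -135
Half of 24 is 12, squared is 144
Add 144 to both sides: x^2 + 24x + 144 = 9
(x + 12)^2 = 9
x + 12 = ±3
x = -12 + 3 = -9 or x = -12 - 3 = -15

x = -15, x = -9


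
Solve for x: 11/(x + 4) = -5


Multiply both sides by (x + 4): 11 = -5(x + 4)
Distribute: 11 = -5x - 20
-5x = 11 + 20 = 31
x = -31/5

x = -31/5


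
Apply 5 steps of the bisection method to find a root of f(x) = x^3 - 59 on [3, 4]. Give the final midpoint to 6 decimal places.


f(x) = x^3 - 59
f(3) = -32 < 0
f(4) = 5 > 0

Step 1: midpoint = (3.000000 + 4.000000)/2 = 3.500000
  f(3.500000) = -16.125000
  f(mid) < 0, so root is in [3.500000, 4.000000]

Step 2: midpoint = (3.500000 + 4.000000)/2 = 3.750000
  f(3.750000) = -6.265625
  f(mid) < 0, so root is in [3.750000, 4.000000]

Step 3: midpoint = (3.750000 + 4.000000)/2 = 3.875000
  f(3.875000) = -0.814453
  f(mid) < 0, so root is in [3.875000, 4.000000]

Step 4: midpoint = (3.875000 + 4.000000)/2 = 3.937500
  f(3.937500) = 2.046631
  f(mid) > 0, so root is in [3.875000, 3.937500]

Step 5: midpoint = (3.875000 + 3.937500)/2 = 3.906250
  f(3.906250) = 0.604645
  f(mid) > 0, so root is in [3.875000, 3.906250]

midpoint = 3.906250


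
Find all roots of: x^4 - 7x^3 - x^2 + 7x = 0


The constant term is 0, so x = 0 is a root. Factor out x:
  x^3 - 7x^2 - x + 7 = 0
Let p(x) = x^3 - 7x^2 - x + 7. By the rational root theorem (leading coefficient 1), any rational root is an integer divisor of 7: try ±1, ±2, ... in turn.
Test x = 1: value = 0 ✓, so (x - 1) is a factor.
Synthetic division by (x - 1): bring down 1; 1(1) - 7 = -6; (-6)(1) - 1 = -7; (-7)(1) + 7 = 0 → quotient x^2 - 6x - 7, remainder 0.
Solve the quadratic x^2 - 6x - 7 = 0: discriminant = (-6)^2 - 4(1)(-7) = 36 + 28 = 64.
sqrt(64) = 8, so x = (6 ± 8)/2: x = 7 or x = -1.
Collecting all roots found:

x = -1, x = 0, x = 1, x = 7


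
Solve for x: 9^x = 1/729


Express both sides with the same base.
1/729 = 9^(-3)
Since the bases match: x = -3

x = -3


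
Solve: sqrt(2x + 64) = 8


Square both sides: 2x + 64 = 8^2 = 64
2x = 64 - 64 = 0
x = 0
Check: sqrt(2*0 + 64) = sqrt(64) = 8 ✓

x = 0


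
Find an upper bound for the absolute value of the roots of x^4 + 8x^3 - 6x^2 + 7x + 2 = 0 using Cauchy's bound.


Cauchy's bound: all roots r satisfy |r| <= 1 + max(|a_i/a_n|) for i = 0,...,n-1
where a_n is the leading coefficient.

Coefficients: [1, 8, -6, 7, 2]
Leading coefficient a_n = 1
Ratios |a_i/a_n|: 8, 6, 7, 2
Maximum ratio: 8
Cauchy's bound: |r| <= 1 + 8 = 9

Upper bound = 9


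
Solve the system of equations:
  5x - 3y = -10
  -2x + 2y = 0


Using Cramer's rule:
Determinant D = (5)(2) - (-2)(-3) = 10 - 6 = 4
Dx = (-10)(2) - (0)(-3) = -20 - 0 = -20
Dy = (5)(0) - (-2)(-10) = 0 - 20 = -20
x = Dx/D = -20/4 = -5
y = Dy/D = -20/4 = -5

x = -5, y = -5


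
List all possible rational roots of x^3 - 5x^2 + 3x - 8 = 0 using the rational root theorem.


Rational root theorem: possible roots are ±p/q where:
  p divides the constant term (-8): p ∈ {1, 2, 4, 8}
  q divides the leading coefficient (1): q ∈ {1}

All possible rational roots: -8, -4, -2, -1, 1, 2, 4, 8

-8, -4, -2, -1, 1, 2, 4, 8


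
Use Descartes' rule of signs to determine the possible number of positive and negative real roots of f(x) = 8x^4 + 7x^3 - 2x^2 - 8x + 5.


Descartes' rule of signs:

For positive roots, count sign changes in f(x) = 8x^4 + 7x^3 - 2x^2 - 8x + 5:
Signs of coefficients: +, +, -, -, +
Number of sign changes: 2
Possible positive real roots: 2, 0

For negative roots, examine f(-x) = 8x^4 - 7x^3 - 2x^2 + 8x + 5:
Signs of coefficients: +, -, -, +, +
Number of sign changes: 2
Possible negative real roots: 2, 0

Positive roots: 2 or 0; Negative roots: 2 or 0


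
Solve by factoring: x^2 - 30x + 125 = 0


We need two numbers that multiply to 125 and add to -30.
Those numbers are -25 and -5 (since (-25) * (-5) = 125 and (-25) + (-5) = -30).
So x^2 - 30x + 125 = (x - 25)(x - 5) = 0
Setting each factor to zero: x = 25 or x = 5

x = 5, x = 25


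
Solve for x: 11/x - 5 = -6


Subtract -5 from both sides: 11/x = -1
Multiply both sides by x: 11 = -1 * x
Divide by -1: x = -11

x = -11


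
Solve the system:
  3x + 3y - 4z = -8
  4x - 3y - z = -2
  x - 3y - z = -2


Using Cramer's rule. Expand each determinant along the first row.
D  = 3*[(-3)*(-1) - (-1)*(-3)] - 3*[4*(-1) - (-1)*1] + (-4)*[4*(-3) - (-3)*1]
  = 3*(0) - 3*(-3) + (-4)*(-9) = 45
Dx = (-8)*[(-3)*(-1) - (-1)*(-3)] - 3*[(-2)*(-1) - (-1)*(-2)] + (-4)*[(-2)*(-3) - (-3)*(-2)]
  = (-8)*(0) - 3*(0) + (-4)*(0) = 0
Dy = 3*[(-2)*(-1) - (-1)*(-2)] - (-8)*[4*(-1) - (-1)*1] + (-4)*[4*(-2) - (-2)*1]
  = 3*(0) - (-8)*(-3) + (-4)*(-6) = 0
Dz = 3*[(-3)*(-2) - (-2)*(-3)] - 3*[4*(-2) - (-2)*1] + (-8)*[4*(-3) - (-3)*1]
  = 3*(0) - 3*(-6) + (-8)*(-9) = 90
x = Dx/D = 0/45 = 0, y = Dy/D = 0/45 = 0, z = Dz/D = 90/45 = 2
Check eq1: (3)(0) + (3)(0) + (-4)(2) = -8 = -8 ✓
Check eq2: (4)(0) + (-3)(0) + (-1)(2) = -2 = -2 ✓
Check eq3: (1)(0) + (-3)(0) + (-1)(2) = -2 = -2 ✓

x = 0, y = 0, z = 2


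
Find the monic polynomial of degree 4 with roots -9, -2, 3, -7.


A monic polynomial with roots -9, -2, 3, -7 is:
p(x) = (x + 9)(x + 2)(x - 3)(x + 7)
After multiplying by (x + 9): x + 9
After multiplying by (x + 2): x^2 + 11x + 18
After multiplying by (x - 3): x^3 + 8x^2 - 15x - 54
After multiplying by (x + 7): x^4 + 15x^3 + 41x^2 - 159x - 378

x^4 + 15x^3 + 41x^2 - 159x - 378


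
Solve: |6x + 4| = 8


An absolute value equation |expr| = 8 gives two cases:
Case 1: 6x + 4 = 8
  6x = 4, so x = 2/3
Case 2: 6x + 4 = -8
  6x = -12, so x = -2

x = -2, x = 2/3


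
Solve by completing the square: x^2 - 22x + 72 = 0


Start: x^2 - 22x + 72 = 0
Move constant: x^2 - 22x = -72
Half of -22 is -11, squared is 121
Add 121 to both sides: x^2 - 22x + 121 = 49
(x - 11)^2 = 49
x - 11 = ±7
x = 11 + 7 = 18 or x = 11 - 7 = 4

x = 4, x = 18


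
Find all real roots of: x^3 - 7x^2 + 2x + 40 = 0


Let p(x) = x^3 - 7x^2 + 2x + 40. By the rational root theorem (leading coefficient 1), any rational root is an integer divisor of 40: try ±1, ±2, ... in turn.
Test x = 1: value = 36 ≠ 0.
Test x = -1: value = 30 ≠ 0.
Test x = 2: value = 24 ≠ 0.
Test x = -2: value = 0 ✓, so (x + 2) is a factor.
Synthetic division by (x + 2): bring down 1; 1(-2) - 7 = -9; (-9)(-2) + 2 = 20; 20(-2) + 40 = 0 → quotient x^2 - 9x + 20, remainder 0.
Solve the quadratic x^2 - 9x + 20 = 0: discriminant = (-9)^2 - 4(1)(20) = 81 - 80 = 1.
sqrt(1) = 1, so x = (9 ± 1)/2: x = 5 or x = 4.

x = -2, x = 4, x = 5


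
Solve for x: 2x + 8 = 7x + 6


Starting with: 2x + 8 = 7x + 6
Move all x terms to left: (2 - 7)x = 6 - 8
Simplify: -5x = -2
Divide both sides by -5: x = 2/5

x = 2/5


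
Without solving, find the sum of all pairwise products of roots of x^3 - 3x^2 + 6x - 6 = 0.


By Vieta's formulas for x^3 + bx^2 + cx + d = 0:
  r1 + r2 + r3 = -b/a = 3
  r1*r2 + r1*r3 + r2*r3 = c/a = 6
  r1*r2*r3 = -d/a = 6


Sum of pairwise products = 6


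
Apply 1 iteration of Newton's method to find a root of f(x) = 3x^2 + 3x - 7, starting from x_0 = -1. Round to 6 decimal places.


Newton's method: x_(n+1) = x_n - f(x_n)/f'(x_n)
f(x) = 3x^2 + 3x - 7
f'(x) = 6x + 3

Iteration 1:
  f(-1.000000) = -7.000000
  f'(-1.000000) = -3.000000
  x_1 = -1.000000 - (-7.000000)/(-3.000000) = -3.333333

x_1 = -3.333333


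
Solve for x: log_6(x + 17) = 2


Convert to exponential form: x + 17 = 6^2 = 36
x = 36 - 17 = 19
Check: log_6(19 + 17) = log_6(36) = log_6(36) = 2 ✓

x = 19


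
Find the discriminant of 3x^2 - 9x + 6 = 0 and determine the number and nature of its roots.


For ax^2 + bx + c = 0, discriminant D = b^2 - 4ac
Here a = 3, b = -9, c = 6
D = (-9)^2 - 4(3)(6) = 81 - 72 = 9

D = 9 > 0 and is a perfect square (sqrt = 3)
The equation has 2 distinct real rational roots.

Discriminant = 9, 2 distinct real rational roots


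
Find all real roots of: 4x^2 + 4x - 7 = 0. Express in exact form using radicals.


Using the quadratic formula: x = (-b ± sqrt(b^2 - 4ac)) / (2a)
Here a = 4, b = 4, c = -7
Discriminant = b^2 - 4ac = 4^2 - 4(4)(-7) = 16 + 112 = 128
Since discriminant = 128 > 0, there are two real roots.
x = (-4 ± 8*sqrt(2)) / 8
Simplifying: x = (-1 ± 2*sqrt(2)) / 2
Numerically: x ≈ 0.9142 or x ≈ -1.9142

x = (-1 + 2*sqrt(2)) / 2 or x = (-1 - 2*sqrt(2)) / 2


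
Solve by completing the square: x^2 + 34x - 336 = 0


Start: x^2 + 34x - 336 = 0
Move constant: x^2 + 34x = 336
Half of 34 is 17, squared is 289
Add 289 to both sides: x^2 + 34x + 289 = 625
(x + 17)^2 = 625
x + 17 = ±25
x = -17 + 25 = 8 or x = -17 - 25 = -42

x = -42, x = 8


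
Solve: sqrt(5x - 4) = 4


Square both sides: 5x - 4 = 4^2 = 16
5x = 16 + 4 = 20
x = 4
Check: sqrt(5*4 - 4) = sqrt(16) = 4 ✓

x = 4


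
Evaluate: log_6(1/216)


We need the exponent such that 6^? = 1/216
6^(-3) = 1/6^3 = 1/216
Therefore log_6(1/216) = -3

-3


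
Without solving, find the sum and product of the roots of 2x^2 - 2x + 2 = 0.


By Vieta's formulas for ax^2 + bx + c = 0:
  Sum of roots = -b/a
  Product of roots = c/a

Here a = 2, b = -2, c = 2
Sum = -(-2)/2 = 1
Product = 2/2 = 1

Sum = 1, Product = 1


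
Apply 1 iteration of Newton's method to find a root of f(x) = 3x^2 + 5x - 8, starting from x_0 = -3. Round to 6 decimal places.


Newton's method: x_(n+1) = x_n - f(x_n)/f'(x_n)
f(x) = 3x^2 + 5x - 8
f'(x) = 6x + 5

Iteration 1:
  f(-3.000000) = 4.000000
  f'(-3.000000) = -13.000000
  x_1 = -3.000000 - (4.000000)/(-13.000000) = -2.692308

x_1 = -2.692308


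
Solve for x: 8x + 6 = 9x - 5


Starting with: 8x + 6 = 9x - 5
Move all x terms to left: (8 - 9)x = -5 - 6
Simplify: -x = -11
Divide both sides by -1: x = 11

x = 11


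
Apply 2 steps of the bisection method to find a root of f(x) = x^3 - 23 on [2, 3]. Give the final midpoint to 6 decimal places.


f(x) = x^3 - 23
f(2) = -15 < 0
f(3) = 4 > 0

Step 1: midpoint = (2.000000 + 3.000000)/2 = 2.500000
  f(2.500000) = -7.375000
  f(mid) < 0, so root is in [2.500000, 3.000000]

Step 2: midpoint = (2.500000 + 3.000000)/2 = 2.750000
  f(2.750000) = -2.203125
  f(mid) < 0, so root is in [2.750000, 3.000000]

midpoint = 2.750000


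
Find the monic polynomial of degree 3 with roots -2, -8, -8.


A monic polynomial with roots -2, -8, -8 is:
p(x) = (x + 2)(x + 8)(x + 8)
After multiplying by (x + 2): x + 2
After multiplying by (x + 8): x^2 + 10x + 16
After multiplying by (x + 8): x^3 + 18x^2 + 96x + 128

x^3 + 18x^2 + 96x + 128


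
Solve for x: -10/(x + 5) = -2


Multiply both sides by (x + 5): -10 = -2(x + 5)
Distribute: -10 = -2x - 10
-2x = -10 + 10 = 0
x = 0

x = 0


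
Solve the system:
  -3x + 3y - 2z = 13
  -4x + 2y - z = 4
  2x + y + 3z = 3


Using Cramer's rule. Expand each determinant along the first row.
D  = (-3)*[2*3 - (-1)*1] - 3*[(-4)*3 - (-1)*2] + (-2)*[(-4)*1 - 2*2]
  = (-3)*(7) - 3*(-10) + (-2)*(-8) = 25
Dx = 13*[2*3 - (-1)*1] - 3*[4*3 - (-1)*3] + (-2)*[4*1 - 2*3]
  = 13*(7) - 3*(15) + (-2)*(-2) = 50
Dy = (-3)*[4*3 - (-1)*3] - 13*[(-4)*3 - (-1)*2] + (-2)*[(-4)*3 - 4*2]
  = (-3)*(15) - 13*(-10) + (-2)*(-20) = 125
Dz = (-3)*[2*3 - 4*1] - 3*[(-4)*3 - 4*2] + 13*[(-4)*1 - 2*2]
  = (-3)*(2) - 3*(-20) + 13*(-8) = -50
x = Dx/D = 50/25 = 2, y = Dy/D = 125/25 = 5, z = Dz/D = -50/25 = -2
Check eq1: (-3)(2) + (3)(5) + (-2)(-2) = 13 = 13 ✓
Check eq2: (-4)(2) + (2)(5) + (-1)(-2) = 4 = 4 ✓
Check eq3: (2)(2) + (1)(5) + (3)(-2) = 3 = 3 ✓

x = 2, y = 5, z = -2


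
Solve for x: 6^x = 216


Express both sides with the same base.
216 = 6^3
Since the bases match: x = 3

x = 3


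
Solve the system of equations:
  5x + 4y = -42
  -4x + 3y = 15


Using Cramer's rule:
Determinant D = (5)(3) - (-4)(4) = 15 + 16 = 31
Dx = (-42)(3) - (15)(4) = -126 - 60 = -186
Dy = (5)(15) - (-4)(-42) = 75 - 168 = -93
x = Dx/D = -186/31 = -6
y = Dy/D = -93/31 = -3

x = -6, y = -3


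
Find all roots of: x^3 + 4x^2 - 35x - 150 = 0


Let p(x) = x^3 + 4x^2 - 35x - 150. By the rational root theorem (leading coefficient 1), any rational root is an integer divisor of 150: try ±1, ±2, ... in turn.
Test x = 1: value = -180 ≠ 0.
Test x = -1: value = -112 ≠ 0.
Test x = 2: value = -196 ≠ 0.
Test x = -2: value = -72 ≠ 0.
Test x = 3: value = -192 ≠ 0.
Test x = -3: value = -36 ≠ 0.
Test x = 5: value = -100 ≠ 0.
Test x = -5: value = 0 ✓, so (x + 5) is a factor.
Synthetic division by (x + 5): bring down 1; 1(-5) + 4 = -1; (-1)(-5) - 35 = -30; (-30)(-5) - 150 = 0 → quotient x^2 - x - 30, remainder 0.
Solve the quadratic x^2 - x - 30 = 0: discriminant = (-1)^2 - 4(1)(-30) = 1 + 120 = 121.
sqrt(121) = 11, so x = (1 ± 11)/2: x = 6 or x = -5.
Collecting all roots found:

x = -5 (multiplicity 2), x = 6


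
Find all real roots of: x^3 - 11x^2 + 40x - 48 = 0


Let p(x) = x^3 - 11x^2 + 40x - 48. By the rational root theorem (leading coefficient 1), any rational root is an integer divisor of 48: try ±1, ±2, ... in turn.
Test x = 1: value = -18 ≠ 0.
Test x = -1: value = -100 ≠ 0.
Test x = 2: value = -4 ≠ 0.
Test x = -2: value = -180 ≠ 0.
Test x = 3: value = 0 ✓, so (x - 3) is a factor.
Synthetic division by (x - 3): bring down 1; 1(3) - 11 = -8; (-8)(3) + 40 = 16; 16(3) - 48 = 0 → quotient x^2 - 8x + 16, remainder 0.
Solve the quadratic x^2 - 8x + 16 = 0: discriminant = (-8)^2 - 4(1)(16) = 64 - 64 = 0.
Discriminant = 0, so a double root: x = 8/2 = 4.

x = 3, x = 4 (multiplicity 2)


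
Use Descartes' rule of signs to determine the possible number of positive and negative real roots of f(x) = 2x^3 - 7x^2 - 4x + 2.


Descartes' rule of signs:

For positive roots, count sign changes in f(x) = 2x^3 - 7x^2 - 4x + 2:
Signs of coefficients: +, -, -, +
Number of sign changes: 2
Possible positive real roots: 2, 0

For negative roots, examine f(-x) = -2x^3 - 7x^2 + 4x + 2:
Signs of coefficients: -, -, +, +
Number of sign changes: 1
Possible negative real roots: 1

Positive roots: 2 or 0; Negative roots: 1


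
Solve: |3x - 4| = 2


An absolute value equation |expr| = 2 gives two cases:
Case 1: 3x - 4 = 2
  3x = 6, so x = 2
Case 2: 3x - 4 = -2
  3x = 2, so x = 2/3

x = 2/3, x = 2


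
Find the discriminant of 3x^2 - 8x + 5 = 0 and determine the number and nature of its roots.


For ax^2 + bx + c = 0, discriminant D = b^2 - 4ac
Here a = 3, b = -8, c = 5
D = (-8)^2 - 4(3)(5) = 64 - 60 = 4

D = 4 > 0 and is a perfect square (sqrt = 2)
The equation has 2 distinct real rational roots.

Discriminant = 4, 2 distinct real rational roots


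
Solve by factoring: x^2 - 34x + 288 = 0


We need two numbers that multiply to 288 and add to -34.
Those numbers are -16 and -18 (since (-16) * (-18) = 288 and (-16) + (-18) = -34).
So x^2 - 34x + 288 = (x - 16)(x - 18) = 0
Setting each factor to zero: x = 16 or x = 18

x = 16, x = 18


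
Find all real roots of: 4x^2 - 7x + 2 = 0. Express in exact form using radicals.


Using the quadratic formula: x = (-b ± sqrt(b^2 - 4ac)) / (2a)
Here a = 4, b = -7, c = 2
Discriminant = b^2 - 4ac = (-7)^2 - 4(4)(2) = 49 - 32 = 17
Since discriminant = 17 > 0, there are two real roots.
x = (7 ± sqrt(17)) / 8
Numerically: x ≈ 1.3904 or x ≈ 0.3596

x = (7 + sqrt(17)) / 8 or x = (7 - sqrt(17)) / 8


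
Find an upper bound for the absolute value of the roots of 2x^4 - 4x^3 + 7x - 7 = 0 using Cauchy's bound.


Cauchy's bound: all roots r satisfy |r| <= 1 + max(|a_i/a_n|) for i = 0,...,n-1
where a_n is the leading coefficient.

Coefficients: [2, -4, 0, 7, -7]
Leading coefficient a_n = 2
Ratios |a_i/a_n|: 2, 0, 7/2, 7/2
Maximum ratio: 7/2
Cauchy's bound: |r| <= 1 + 7/2 = 9/2

Upper bound = 9/2


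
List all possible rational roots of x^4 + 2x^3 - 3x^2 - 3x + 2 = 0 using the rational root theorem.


Rational root theorem: possible roots are ±p/q where:
  p divides the constant term (2): p ∈ {1, 2}
  q divides the leading coefficient (1): q ∈ {1}

All possible rational roots: -2, -1, 1, 2

-2, -1, 1, 2


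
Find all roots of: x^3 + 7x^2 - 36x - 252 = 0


Let p(x) = x^3 + 7x^2 - 36x - 252. By the rational root theorem (leading coefficient 1), any rational root is an integer divisor of 252: try ±1, ±2, ... in turn.
Test x = 1: value = -280 ≠ 0.
Test x = -1: value = -210 ≠ 0.
Test x = 2: value = -288 ≠ 0.
Test x = -2: value = -160 ≠ 0.
Test x = 3: value = -270 ≠ 0.
Test x = -3: value = -108 ≠ 0.
Test x = 4: value = -220 ≠ 0.
Test x = -4: value = -60 ≠ 0.
Test x = 6: value = 0 ✓, so (x - 6) is a factor.
Synthetic division by (x - 6): bring down 1; 1(6) + 7 = 13; 13(6) - 36 = 42; 42(6) - 252 = 0 → quotient x^2 + 13x + 42, remainder 0.
Solve the quadratic x^2 + 13x + 42 = 0: discriminant = 13^2 - 4(1)(42) = 169 - 168 = 1.
sqrt(1) = 1, so x = (-13 ± 1)/2: x = -6 or x = -7.
Collecting all roots found:

x = -7, x = -6, x = 6


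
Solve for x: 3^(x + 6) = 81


Express both sides with the same base.
81 = 3^4
Since the bases match, equate exponents: x + 6 = 4
So x = 4 - (6) = -2

x = -2


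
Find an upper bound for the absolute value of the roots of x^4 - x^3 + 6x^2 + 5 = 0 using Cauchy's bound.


Cauchy's bound: all roots r satisfy |r| <= 1 + max(|a_i/a_n|) for i = 0,...,n-1
where a_n is the leading coefficient.

Coefficients: [1, -1, 6, 0, 5]
Leading coefficient a_n = 1
Ratios |a_i/a_n|: 1, 6, 0, 5
Maximum ratio: 6
Cauchy's bound: |r| <= 1 + 6 = 7

Upper bound = 7


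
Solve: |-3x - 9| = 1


An absolute value equation |expr| = 1 gives two cases:
Case 1: -3x - 9 = 1
  -3x = 10, so x = -10/3
Case 2: -3x - 9 = -1
  -3x = 8, so x = -8/3

x = -10/3, x = -8/3


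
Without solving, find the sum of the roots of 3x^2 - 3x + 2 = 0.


By Vieta's formulas for ax^2 + bx + c = 0:
  Sum of roots = -b/a
  Product of roots = c/a

Here a = 3, b = -3, c = 2
Sum = -(-3)/3 = 1
Product = 2/3 = 2/3

Sum = 1


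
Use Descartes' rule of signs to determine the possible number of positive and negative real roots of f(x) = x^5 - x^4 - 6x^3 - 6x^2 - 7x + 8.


Descartes' rule of signs:

For positive roots, count sign changes in f(x) = x^5 - x^4 - 6x^3 - 6x^2 - 7x + 8:
Signs of coefficients: +, -, -, -, -, +
Number of sign changes: 2
Possible positive real roots: 2, 0

For negative roots, examine f(-x) = -x^5 - x^4 + 6x^3 - 6x^2 + 7x + 8:
Signs of coefficients: -, -, +, -, +, +
Number of sign changes: 3
Possible negative real roots: 3, 1

Positive roots: 2 or 0; Negative roots: 3 or 1


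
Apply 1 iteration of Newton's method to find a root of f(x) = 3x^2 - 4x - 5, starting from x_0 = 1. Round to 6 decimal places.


Newton's method: x_(n+1) = x_n - f(x_n)/f'(x_n)
f(x) = 3x^2 - 4x - 5
f'(x) = 6x - 4

Iteration 1:
  f(1.000000) = -6.000000
  f'(1.000000) = 2.000000
  x_1 = 1.000000 - (-6.000000)/(2.000000) = 4.000000

x_1 = 4.000000


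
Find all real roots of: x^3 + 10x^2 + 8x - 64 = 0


Let p(x) = x^3 + 10x^2 + 8x - 64. By the rational root theorem (leading coefficient 1), any rational root is an integer divisor of 64: try ±1, ±2, ... in turn.
Test x = 1: value = -45 ≠ 0.
Test x = -1: value = -63 ≠ 0.
Test x = 2: value = 0 ✓, so (x - 2) is a factor.
Synthetic division by (x - 2): bring down 1; 1(2) + 10 = 12; 12(2) + 8 = 32; 32(2) - 64 = 0 → quotient x^2 + 12x + 32, remainder 0.
Solve the quadratic x^2 + 12x + 32 = 0: discriminant = 12^2 - 4(1)(32) = 144 - 128 = 16.
sqrt(16) = 4, so x = (-12 ± 4)/2: x = -4 or x = -8.

x = -8, x = -4, x = 2


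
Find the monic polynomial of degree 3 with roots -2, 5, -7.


A monic polynomial with roots -2, 5, -7 is:
p(x) = (x + 2)(x - 5)(x + 7)
After multiplying by (x + 2): x + 2
After multiplying by (x - 5): x^2 - 3x - 10
After multiplying by (x + 7): x^3 + 4x^2 - 31x - 70

x^3 + 4x^2 - 31x - 70


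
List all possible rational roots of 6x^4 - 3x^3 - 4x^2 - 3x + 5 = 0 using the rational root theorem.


Rational root theorem: possible roots are ±p/q where:
  p divides the constant term (5): p ∈ {1, 5}
  q divides the leading coefficient (6): q ∈ {1, 2, 3, 6}

All possible rational roots: -5, -5/2, -5/3, -1, -5/6, -1/2, -1/3, -1/6, 1/6, 1/3, 1/2, 5/6, 1, 5/3, 5/2, 5

-5, -5/2, -5/3, -1, -5/6, -1/2, -1/3, -1/6, 1/6, 1/3, 1/2, 5/6, 1, 5/3, 5/2, 5


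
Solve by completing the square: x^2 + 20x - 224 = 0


Start: x^2 + 20x - 224 = 0
Move constant: x^2 + 20x = 224
Half of 20 is 10, squared is 100
Add 100 to both sides: x^2 + 20x + 100 = 324
(x + 10)^2 = 324
x + 10 = ±18
x = -10 + 18 = 8 or x = -10 - 18 = -28

x = -28, x = 8


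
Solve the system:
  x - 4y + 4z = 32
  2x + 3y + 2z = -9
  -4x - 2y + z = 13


Using Cramer's rule. Expand each determinant along the first row.
D  = 1*[3*1 - 2*(-2)] - (-4)*[2*1 - 2*(-4)] + 4*[2*(-2) - 3*(-4)]
  = 1*(7) - (-4)*(10) + 4*(8) = 79
Dx = 32*[3*1 - 2*(-2)] - (-4)*[(-9)*1 - 2*13] + 4*[(-9)*(-2) - 3*13]
  = 32*(7) - (-4)*(-35) + 4*(-21) = 0
Dy = 1*[(-9)*1 - 2*13] - 32*[2*1 - 2*(-4)] + 4*[2*13 - (-9)*(-4)]
  = 1*(-35) - 32*(10) + 4*(-10) = -395
Dz = 1*[3*13 - (-9)*(-2)] - (-4)*[2*13 - (-9)*(-4)] + 32*[2*(-2) - 3*(-4)]
  = 1*(21) - (-4)*(-10) + 32*(8) = 237
x = Dx/D = 0/79 = 0, y = Dy/D = -395/79 = -5, z = Dz/D = 237/79 = 3
Check eq1: (1)(0) + (-4)(-5) + (4)(3) = 32 = 32 ✓
Check eq2: (2)(0) + (3)(-5) + (2)(3) = -9 = -9 ✓
Check eq3: (-4)(0) + (-2)(-5) + (1)(3) = 13 = 13 ✓

x = 0, y = -5, z = 3


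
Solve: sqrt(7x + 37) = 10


Square both sides: 7x + 37 = 10^2 = 100
7x = 100 - 37 = 63
x = 9
Check: sqrt(7*9 + 37) = sqrt(100) = 10 ✓

x = 9


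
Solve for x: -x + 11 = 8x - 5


Starting with: -x + 11 = 8x - 5
Move all x terms to left: (-1 - 8)x = -5 - 11
Simplify: -9x = -16
Divide both sides by -9: x = 16/9

x = 16/9


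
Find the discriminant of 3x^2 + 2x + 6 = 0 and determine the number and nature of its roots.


For ax^2 + bx + c = 0, discriminant D = b^2 - 4ac
Here a = 3, b = 2, c = 6
D = (2)^2 - 4(3)(6) = 4 - 72 = -68

D = -68 < 0
The equation has no real roots (2 complex conjugate roots).

Discriminant = -68, no real roots (2 complex conjugate roots)


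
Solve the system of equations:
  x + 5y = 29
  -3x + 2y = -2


Using Cramer's rule:
Determinant D = (1)(2) - (-3)(5) = 2 + 15 = 17
Dx = (29)(2) - (-2)(5) = 58 + 10 = 68
Dy = (1)(-2) - (-3)(29) = -2 + 87 = 85
x = Dx/D = 68/17 = 4
y = Dy/D = 85/17 = 5

x = 4, y = 5


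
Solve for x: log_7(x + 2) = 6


Convert to exponential form: x + 2 = 7^6 = 117649
x = 117649 - 2 = 117647
Check: log_7(117647 + 2) = log_7(117649) = log_7(117649) = 6 ✓

x = 117647


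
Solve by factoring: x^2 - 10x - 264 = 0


We need two numbers that multiply to -264 and add to -10.
Those numbers are 12 and -22 (since 12 * (-22) = -264 and 12 + (-22) = -10).
So x^2 - 10x - 264 = (x + 12)(x - 22) = 0
Setting each factor to zero: x = -12 or x = 22

x = -12, x = 22


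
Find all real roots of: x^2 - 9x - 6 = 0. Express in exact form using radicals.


Using the quadratic formula: x = (-b ± sqrt(b^2 - 4ac)) / (2a)
Here a = 1, b = -9, c = -6
Discriminant = b^2 - 4ac = (-9)^2 - 4(1)(-6) = 81 + 24 = 105
Since discriminant = 105 > 0, there are two real roots.
x = (9 ± sqrt(105)) / 2
Numerically: x ≈ 9.6235 or x ≈ -0.6235

x = (9 + sqrt(105)) / 2 or x = (9 - sqrt(105)) / 2


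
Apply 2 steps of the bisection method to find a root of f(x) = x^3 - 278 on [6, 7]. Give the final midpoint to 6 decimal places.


f(x) = x^3 - 278
f(6) = -62 < 0
f(7) = 65 > 0

Step 1: midpoint = (6.000000 + 7.000000)/2 = 6.500000
  f(6.500000) = -3.375000
  f(mid) < 0, so root is in [6.500000, 7.000000]

Step 2: midpoint = (6.500000 + 7.000000)/2 = 6.750000
  f(6.750000) = 29.546875
  f(mid) > 0, so root is in [6.500000, 6.750000]

midpoint = 6.750000


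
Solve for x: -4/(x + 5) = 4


Multiply both sides by (x + 5): -4 = 4(x + 5)
Distribute: -4 = 4x + 20
4x = -4 - 20 = -24
x = -6

x = -6


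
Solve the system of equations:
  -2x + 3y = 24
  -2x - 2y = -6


Using Cramer's rule:
Determinant D = (-2)(-2) - (-2)(3) = 4 + 6 = 10
Dx = (24)(-2) - (-6)(3) = -48 + 18 = -30
Dy = (-2)(-6) - (-2)(24) = 12 + 48 = 60
x = Dx/D = -30/10 = -3
y = Dy/D = 60/10 = 6

x = -3, y = 6


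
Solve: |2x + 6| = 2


An absolute value equation |expr| = 2 gives two cases:
Case 1: 2x + 6 = 2
  2x = -4, so x = -2
Case 2: 2x + 6 = -2
  2x = -8, so x = -4

x = -4, x = -2


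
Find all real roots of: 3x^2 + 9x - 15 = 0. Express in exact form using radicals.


Using the quadratic formula: x = (-b ± sqrt(b^2 - 4ac)) / (2a)
Here a = 3, b = 9, c = -15
Discriminant = b^2 - 4ac = 9^2 - 4(3)(-15) = 81 + 180 = 261
Since discriminant = 261 > 0, there are two real roots.
x = (-9 ± 3*sqrt(29)) / 6
Simplifying: x = (-3 ± sqrt(29)) / 2
Numerically: x ≈ 1.1926 or x ≈ -4.1926

x = (-3 + sqrt(29)) / 2 or x = (-3 - sqrt(29)) / 2


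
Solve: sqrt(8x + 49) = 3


Square both sides: 8x + 49 = 3^2 = 9
8x = 9 - 49 = -40
x = -5
Check: sqrt(8*(-5) + 49) = sqrt(9) = 3 ✓

x = -5
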